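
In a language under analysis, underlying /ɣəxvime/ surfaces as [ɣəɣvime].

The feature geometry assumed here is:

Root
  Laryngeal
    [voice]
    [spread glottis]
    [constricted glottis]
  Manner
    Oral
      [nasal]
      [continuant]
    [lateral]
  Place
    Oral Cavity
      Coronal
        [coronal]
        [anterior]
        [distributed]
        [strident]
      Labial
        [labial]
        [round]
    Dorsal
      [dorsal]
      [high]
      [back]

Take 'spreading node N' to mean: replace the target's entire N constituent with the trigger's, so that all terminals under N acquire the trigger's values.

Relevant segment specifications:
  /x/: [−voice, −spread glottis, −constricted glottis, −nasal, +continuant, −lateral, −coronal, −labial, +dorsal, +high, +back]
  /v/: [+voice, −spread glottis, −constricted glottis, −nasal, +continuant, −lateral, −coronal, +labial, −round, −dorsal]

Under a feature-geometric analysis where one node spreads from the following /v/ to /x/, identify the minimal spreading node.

Comparing /x/ with its surface form [ɣ], the only feature that changes is [voice].
Only a single terminal changes, and /v/ supplies the new value, so [voice] itself is the minimal spreading constituent.
Features on which the two segments disagree outside [voice], such as [labial], [dorsal], are unchanged — nothing dominating them spread, and [voice] is the minimal sufficient constituent.

[voice]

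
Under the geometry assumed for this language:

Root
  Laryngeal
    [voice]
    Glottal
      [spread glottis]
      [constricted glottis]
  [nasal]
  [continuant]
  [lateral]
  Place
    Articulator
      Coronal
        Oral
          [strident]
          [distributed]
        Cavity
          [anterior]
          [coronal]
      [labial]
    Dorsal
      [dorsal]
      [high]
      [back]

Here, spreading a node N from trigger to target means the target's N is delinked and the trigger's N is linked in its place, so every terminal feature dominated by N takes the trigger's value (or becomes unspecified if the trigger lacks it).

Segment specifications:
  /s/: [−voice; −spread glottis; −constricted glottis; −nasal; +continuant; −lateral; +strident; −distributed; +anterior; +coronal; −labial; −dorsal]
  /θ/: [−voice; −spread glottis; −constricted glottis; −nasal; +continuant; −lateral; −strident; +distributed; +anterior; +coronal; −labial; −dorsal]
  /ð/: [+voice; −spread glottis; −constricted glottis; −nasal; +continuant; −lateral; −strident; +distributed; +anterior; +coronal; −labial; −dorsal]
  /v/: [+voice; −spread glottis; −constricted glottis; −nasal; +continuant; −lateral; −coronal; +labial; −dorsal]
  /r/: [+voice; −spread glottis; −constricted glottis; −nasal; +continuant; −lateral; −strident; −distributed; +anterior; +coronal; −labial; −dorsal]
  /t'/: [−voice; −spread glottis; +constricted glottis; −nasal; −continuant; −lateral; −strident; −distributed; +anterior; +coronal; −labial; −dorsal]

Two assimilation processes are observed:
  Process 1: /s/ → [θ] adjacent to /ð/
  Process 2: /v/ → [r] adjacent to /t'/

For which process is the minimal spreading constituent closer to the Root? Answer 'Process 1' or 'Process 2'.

Process 1: the features that change are [distributed], [strident]; the minimal node is Oral (depth 4).
In Process 2, [labial], [coronal], [anterior], [distributed], [strident] change, so the minimal spreading node is Articulator at depth 2.
Articulator is closer to Root than Oral, so Process 2 spreads the higher node.

Process 2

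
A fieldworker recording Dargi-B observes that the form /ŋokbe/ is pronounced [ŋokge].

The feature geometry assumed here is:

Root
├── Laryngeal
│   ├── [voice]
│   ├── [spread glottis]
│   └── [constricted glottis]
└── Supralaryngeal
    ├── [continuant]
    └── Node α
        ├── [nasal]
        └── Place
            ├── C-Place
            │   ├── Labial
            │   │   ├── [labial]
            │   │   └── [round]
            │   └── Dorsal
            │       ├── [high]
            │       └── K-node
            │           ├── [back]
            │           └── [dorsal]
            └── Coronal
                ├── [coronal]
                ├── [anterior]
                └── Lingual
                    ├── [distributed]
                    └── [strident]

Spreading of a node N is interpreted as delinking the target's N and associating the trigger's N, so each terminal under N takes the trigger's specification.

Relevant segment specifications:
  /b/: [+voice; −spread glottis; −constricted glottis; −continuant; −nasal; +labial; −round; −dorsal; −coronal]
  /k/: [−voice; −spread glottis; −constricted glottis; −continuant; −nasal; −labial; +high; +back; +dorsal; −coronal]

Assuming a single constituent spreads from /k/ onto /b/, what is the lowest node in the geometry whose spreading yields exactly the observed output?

Feature comparison: [labial], [round], [dorsal], [high], [back] differ between /b/ and [g]; the remaining terminals match.
These terminals are all dominated by C-Place, and no proper subconstituent of C-Place covers them all; C-Place is their lowest common ancestor.
Spreading C-Place from /k/ overwrites each of those terminals with /k/'s values, yielding exactly [g].
[voice] stays as in /b/ although /k/ differs there, so no node dominating it spread; among the remaining candidates C-Place is the lowest that derives the output.

C-Place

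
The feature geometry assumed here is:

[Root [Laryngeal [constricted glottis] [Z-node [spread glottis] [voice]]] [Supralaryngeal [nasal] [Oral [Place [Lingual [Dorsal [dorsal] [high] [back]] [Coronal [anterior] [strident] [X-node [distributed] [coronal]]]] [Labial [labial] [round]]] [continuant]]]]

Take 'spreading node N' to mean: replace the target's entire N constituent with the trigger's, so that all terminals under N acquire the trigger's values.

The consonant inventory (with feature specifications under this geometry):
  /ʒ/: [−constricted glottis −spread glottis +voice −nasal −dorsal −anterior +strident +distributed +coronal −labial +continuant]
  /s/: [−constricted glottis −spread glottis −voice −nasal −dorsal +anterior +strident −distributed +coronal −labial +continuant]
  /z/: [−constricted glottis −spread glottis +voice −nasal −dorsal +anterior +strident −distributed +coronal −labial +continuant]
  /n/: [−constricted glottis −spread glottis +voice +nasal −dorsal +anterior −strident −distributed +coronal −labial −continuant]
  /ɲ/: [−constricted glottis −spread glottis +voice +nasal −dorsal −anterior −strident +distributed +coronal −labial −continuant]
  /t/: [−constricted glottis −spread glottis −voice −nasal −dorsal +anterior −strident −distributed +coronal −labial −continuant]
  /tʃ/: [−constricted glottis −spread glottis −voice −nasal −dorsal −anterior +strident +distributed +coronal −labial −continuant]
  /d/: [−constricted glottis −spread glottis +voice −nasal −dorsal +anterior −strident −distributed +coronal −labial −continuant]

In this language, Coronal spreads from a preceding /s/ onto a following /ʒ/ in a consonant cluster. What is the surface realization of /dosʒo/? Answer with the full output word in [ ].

[doszo]

Coronal immediately or transitively dominates [anterior], [strident], [distributed], [coronal].
The target acquires /s/'s values for everything under Coronal — [+anterior], [+strident], [−distributed], [+coronal] — while keeping its own [constricted glottis], [spread glottis], [voice], ….
Among the inventory, only /z/ has exactly this specification, giving the surface form [doszo].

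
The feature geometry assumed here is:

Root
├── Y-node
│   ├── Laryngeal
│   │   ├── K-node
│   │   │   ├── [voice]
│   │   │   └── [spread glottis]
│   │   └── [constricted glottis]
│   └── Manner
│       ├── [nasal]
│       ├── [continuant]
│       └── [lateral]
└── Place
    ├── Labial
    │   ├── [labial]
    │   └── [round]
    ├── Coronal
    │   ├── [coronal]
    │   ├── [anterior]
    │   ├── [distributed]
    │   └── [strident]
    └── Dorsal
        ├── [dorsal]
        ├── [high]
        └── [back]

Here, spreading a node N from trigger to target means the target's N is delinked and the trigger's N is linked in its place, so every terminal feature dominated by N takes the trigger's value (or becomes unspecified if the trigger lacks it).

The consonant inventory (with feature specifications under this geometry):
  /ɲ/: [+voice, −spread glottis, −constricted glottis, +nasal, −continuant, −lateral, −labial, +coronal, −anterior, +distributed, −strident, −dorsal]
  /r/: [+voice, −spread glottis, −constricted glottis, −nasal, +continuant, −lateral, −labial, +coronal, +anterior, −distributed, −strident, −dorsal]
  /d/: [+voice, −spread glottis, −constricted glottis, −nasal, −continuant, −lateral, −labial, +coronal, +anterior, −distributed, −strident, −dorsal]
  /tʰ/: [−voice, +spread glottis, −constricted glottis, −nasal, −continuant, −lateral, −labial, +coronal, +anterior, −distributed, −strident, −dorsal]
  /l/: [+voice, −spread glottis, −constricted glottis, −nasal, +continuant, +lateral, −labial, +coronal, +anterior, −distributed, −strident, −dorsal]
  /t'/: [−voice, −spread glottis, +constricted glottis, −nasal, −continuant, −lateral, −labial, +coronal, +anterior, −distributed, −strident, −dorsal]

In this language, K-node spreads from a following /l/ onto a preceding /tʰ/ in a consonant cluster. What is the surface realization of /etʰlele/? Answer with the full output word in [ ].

[edlele]

The K-node node dominates the terminals [voice], [spread glottis].
The target acquires /l/'s values for everything under K-node — [+voice], [−spread glottis] — while keeping its own [constricted glottis], [nasal], [continuant], ….
This feature bundle is that of [d], so /etʰlele/ surfaces as [edlele].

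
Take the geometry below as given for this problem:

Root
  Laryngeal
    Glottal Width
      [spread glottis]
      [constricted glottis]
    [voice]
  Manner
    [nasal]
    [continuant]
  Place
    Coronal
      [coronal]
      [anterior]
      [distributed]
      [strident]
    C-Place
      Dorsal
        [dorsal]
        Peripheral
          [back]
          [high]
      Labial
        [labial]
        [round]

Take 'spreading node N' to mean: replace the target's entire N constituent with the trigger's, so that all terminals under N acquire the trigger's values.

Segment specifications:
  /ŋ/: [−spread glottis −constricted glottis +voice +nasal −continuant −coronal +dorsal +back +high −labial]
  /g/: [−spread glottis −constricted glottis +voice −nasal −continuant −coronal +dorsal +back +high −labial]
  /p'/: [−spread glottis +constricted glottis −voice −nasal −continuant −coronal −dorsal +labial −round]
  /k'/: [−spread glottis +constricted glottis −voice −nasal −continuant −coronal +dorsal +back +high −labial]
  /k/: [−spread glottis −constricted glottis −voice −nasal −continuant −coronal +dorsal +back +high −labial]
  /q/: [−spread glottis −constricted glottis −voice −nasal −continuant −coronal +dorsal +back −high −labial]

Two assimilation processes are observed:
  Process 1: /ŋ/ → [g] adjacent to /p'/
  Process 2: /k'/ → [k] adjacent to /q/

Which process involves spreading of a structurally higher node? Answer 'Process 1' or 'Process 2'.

Process 1: the feature that changes is [nasal]; the minimal node is [nasal] (depth 2).
Process 2: the feature that changes is [constricted glottis]; the minimal node is [constricted glottis] (depth 3).
[nasal] (depth 2) sits above [constricted glottis] (depth 3), making Process 1 the one with the higher spreading node.

Process 1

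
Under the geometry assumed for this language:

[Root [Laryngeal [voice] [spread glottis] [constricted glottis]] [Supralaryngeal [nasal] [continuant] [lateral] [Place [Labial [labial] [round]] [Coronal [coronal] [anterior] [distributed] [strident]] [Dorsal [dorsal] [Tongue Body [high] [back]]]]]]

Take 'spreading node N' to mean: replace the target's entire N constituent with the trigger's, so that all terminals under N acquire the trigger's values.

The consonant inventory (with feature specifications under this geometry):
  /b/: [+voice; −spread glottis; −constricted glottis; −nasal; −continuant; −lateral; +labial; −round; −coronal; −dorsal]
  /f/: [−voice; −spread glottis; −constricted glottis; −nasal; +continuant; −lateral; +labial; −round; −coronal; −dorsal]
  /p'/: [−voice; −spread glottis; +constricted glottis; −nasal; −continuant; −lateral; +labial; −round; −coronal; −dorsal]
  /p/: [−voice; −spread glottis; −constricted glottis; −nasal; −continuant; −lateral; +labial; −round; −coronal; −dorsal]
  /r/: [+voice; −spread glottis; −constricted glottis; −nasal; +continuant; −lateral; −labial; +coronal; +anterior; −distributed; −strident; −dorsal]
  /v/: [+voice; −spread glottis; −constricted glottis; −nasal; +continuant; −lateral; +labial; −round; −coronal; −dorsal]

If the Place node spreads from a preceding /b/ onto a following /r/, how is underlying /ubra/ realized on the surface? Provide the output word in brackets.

Terminals under Place in this geometry: [labial], [round], [coronal], [anterior], [distributed], [strident], [dorsal], [high], [back].
Spreading Place from /b/ onto /r/ replaces those values with /b/'s: [+labial], [−round], [−coronal], [−dorsal]. Features outside Place ([voice], [spread glottis], [constricted glottis], …) stay as in /r/.
This feature bundle is that of [v], so /ubra/ surfaces as [ubva].

[ubva]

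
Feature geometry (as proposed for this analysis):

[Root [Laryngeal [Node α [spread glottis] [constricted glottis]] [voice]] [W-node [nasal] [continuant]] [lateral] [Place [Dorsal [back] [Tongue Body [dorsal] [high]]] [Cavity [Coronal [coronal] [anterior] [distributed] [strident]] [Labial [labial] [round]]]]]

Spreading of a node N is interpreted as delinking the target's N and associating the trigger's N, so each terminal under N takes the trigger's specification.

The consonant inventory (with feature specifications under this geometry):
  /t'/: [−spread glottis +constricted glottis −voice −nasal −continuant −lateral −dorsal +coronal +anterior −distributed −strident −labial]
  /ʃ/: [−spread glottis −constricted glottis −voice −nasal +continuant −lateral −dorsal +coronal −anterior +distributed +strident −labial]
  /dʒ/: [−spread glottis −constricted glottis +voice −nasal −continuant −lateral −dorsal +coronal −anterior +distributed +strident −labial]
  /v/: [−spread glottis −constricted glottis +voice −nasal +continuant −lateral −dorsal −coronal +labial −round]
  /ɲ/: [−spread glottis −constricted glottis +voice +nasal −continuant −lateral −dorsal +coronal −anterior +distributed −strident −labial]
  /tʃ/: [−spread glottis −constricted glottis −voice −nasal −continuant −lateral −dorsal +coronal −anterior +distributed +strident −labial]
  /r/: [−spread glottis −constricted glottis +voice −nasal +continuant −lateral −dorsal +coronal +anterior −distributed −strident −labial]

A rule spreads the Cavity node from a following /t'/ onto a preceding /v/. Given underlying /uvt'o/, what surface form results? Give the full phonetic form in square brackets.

The Cavity node dominates the terminals [coronal], [anterior], [distributed], [strident], [labial], [round].
After delinking /v/'s Cavity and linking /t'/'s, the affected terminals become [+coronal], [+anterior], [−distributed], [−strident], [−labial]; [spread glottis], [constricted glottis], [voice], … (outside Cavity) are retained from /v/.
This feature bundle is that of [r], so /uvt'o/ surfaces as [urt'o].

[urt'o]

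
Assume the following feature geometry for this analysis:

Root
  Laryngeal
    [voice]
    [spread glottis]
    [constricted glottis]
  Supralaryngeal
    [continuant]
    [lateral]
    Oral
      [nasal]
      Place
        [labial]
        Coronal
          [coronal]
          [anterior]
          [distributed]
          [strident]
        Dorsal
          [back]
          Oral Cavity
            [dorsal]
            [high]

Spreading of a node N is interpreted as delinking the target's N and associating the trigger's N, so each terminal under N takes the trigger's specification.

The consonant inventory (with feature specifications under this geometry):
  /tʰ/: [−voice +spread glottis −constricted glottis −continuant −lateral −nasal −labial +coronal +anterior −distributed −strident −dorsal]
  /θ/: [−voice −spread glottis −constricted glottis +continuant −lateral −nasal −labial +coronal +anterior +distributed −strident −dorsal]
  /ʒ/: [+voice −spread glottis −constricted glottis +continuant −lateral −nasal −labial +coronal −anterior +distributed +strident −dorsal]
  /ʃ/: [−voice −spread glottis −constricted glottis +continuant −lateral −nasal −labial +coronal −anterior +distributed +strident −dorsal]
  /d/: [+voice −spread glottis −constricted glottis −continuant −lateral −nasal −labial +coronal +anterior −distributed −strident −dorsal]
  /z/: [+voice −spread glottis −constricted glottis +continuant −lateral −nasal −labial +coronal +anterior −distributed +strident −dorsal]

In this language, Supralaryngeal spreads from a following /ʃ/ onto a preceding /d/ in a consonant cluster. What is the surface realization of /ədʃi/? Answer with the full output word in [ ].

[əʒʃi]

The Supralaryngeal node dominates the terminals [continuant], [lateral], [nasal], [labial], [coronal], [anterior], [distributed], [strident], [back], [dorsal], [high].
Spreading Supralaryngeal from /ʃ/ onto /d/ replaces those values with /ʃ/'s: [+continuant], [−lateral], [−nasal], [−labial], [+coronal], [−anterior], [+distributed], [+strident], [−dorsal]. Features outside Supralaryngeal ([voice], [spread glottis], [constricted glottis]) stay as in /d/.
This feature bundle is that of [ʒ], so /ədʃi/ surfaces as [əʒʃi].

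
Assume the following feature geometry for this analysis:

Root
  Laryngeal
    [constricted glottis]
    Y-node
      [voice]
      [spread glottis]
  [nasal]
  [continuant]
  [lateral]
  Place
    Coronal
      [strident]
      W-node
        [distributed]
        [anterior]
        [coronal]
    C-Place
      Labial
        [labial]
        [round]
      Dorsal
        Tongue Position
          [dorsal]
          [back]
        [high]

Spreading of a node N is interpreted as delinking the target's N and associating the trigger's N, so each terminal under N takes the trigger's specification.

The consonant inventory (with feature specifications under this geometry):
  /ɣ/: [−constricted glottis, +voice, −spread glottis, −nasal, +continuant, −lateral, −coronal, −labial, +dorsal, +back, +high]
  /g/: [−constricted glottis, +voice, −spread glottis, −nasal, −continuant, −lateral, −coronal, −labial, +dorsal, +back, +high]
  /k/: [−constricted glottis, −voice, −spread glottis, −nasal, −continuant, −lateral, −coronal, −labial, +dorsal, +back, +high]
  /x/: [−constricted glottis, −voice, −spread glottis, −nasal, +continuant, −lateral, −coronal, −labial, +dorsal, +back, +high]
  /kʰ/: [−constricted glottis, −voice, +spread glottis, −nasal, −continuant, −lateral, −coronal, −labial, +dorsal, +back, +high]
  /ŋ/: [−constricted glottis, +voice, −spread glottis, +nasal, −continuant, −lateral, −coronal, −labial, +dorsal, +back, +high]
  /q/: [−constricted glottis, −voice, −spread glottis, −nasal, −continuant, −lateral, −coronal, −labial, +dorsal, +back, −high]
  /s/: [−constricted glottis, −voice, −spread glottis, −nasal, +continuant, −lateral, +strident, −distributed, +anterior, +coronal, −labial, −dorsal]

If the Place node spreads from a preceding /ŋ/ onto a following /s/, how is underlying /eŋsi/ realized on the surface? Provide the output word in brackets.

[eŋxi]

Terminals under Place in this geometry: [strident], [distributed], [anterior], [coronal], [labial], [round], [dorsal], [back], [high].
The target acquires /ŋ/'s values for everything under Place — [−coronal], [−labial], [+dorsal], [+back], [+high] — while keeping its own [constricted glottis], [voice], [spread glottis], ….
The resulting bundle matches /x/ in the inventory; substituting it for /s/ gives [eŋxi].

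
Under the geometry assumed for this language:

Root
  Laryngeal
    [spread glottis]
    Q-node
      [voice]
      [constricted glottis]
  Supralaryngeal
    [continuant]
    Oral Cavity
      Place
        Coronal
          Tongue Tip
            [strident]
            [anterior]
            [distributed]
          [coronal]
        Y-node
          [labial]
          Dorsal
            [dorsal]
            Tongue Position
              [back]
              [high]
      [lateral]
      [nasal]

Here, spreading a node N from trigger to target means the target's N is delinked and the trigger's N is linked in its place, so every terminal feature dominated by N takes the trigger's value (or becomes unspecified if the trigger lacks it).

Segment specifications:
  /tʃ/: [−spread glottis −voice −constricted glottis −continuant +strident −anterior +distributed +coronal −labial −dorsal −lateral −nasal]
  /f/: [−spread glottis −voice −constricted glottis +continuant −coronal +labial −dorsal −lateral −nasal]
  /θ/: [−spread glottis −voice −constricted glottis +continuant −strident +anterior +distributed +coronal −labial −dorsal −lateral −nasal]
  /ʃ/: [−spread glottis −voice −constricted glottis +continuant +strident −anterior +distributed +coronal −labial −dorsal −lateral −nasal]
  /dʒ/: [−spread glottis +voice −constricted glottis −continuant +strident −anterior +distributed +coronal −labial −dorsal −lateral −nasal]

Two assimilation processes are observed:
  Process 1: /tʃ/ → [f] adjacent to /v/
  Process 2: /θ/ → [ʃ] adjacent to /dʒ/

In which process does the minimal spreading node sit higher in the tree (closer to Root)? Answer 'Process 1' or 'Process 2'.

Process 1

Process 1: the features that change are [continuant], [labial], [coronal], [anterior], [distributed], [strident]; the minimal node is Supralaryngeal (depth 1).
Process 2: the features that change are [anterior], [strident]; the minimal node is Tongue Tip (depth 5).
Depth 1 < depth 5; Process 1 involves the structurally higher constituent Supralaryngeal.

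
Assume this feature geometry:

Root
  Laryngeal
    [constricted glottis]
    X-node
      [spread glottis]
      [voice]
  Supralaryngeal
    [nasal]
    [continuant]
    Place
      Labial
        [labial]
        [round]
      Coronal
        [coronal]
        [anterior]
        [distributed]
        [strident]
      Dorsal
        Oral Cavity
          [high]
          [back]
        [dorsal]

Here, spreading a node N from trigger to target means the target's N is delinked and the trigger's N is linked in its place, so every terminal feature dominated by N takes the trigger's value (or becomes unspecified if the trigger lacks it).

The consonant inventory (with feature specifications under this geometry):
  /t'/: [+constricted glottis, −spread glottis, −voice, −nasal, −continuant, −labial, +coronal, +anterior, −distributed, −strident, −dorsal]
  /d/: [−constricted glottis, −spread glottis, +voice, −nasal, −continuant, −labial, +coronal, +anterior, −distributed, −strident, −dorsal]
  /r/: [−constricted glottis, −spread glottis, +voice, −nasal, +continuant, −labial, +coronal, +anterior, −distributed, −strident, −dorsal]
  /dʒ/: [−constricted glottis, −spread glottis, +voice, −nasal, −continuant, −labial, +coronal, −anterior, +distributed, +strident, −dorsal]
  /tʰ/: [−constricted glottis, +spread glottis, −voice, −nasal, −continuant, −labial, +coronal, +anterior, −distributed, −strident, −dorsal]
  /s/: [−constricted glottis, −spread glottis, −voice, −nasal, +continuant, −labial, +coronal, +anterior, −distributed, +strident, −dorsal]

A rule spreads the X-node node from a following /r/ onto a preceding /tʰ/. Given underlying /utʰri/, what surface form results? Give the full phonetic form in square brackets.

The X-node node dominates the terminals [spread glottis], [voice].
The target acquires /r/'s values for everything under X-node — [−spread glottis], [+voice] — while keeping its own [constricted glottis], [nasal], [continuant], ….
This feature bundle is that of [d], so /utʰri/ surfaces as [udri].

[udri]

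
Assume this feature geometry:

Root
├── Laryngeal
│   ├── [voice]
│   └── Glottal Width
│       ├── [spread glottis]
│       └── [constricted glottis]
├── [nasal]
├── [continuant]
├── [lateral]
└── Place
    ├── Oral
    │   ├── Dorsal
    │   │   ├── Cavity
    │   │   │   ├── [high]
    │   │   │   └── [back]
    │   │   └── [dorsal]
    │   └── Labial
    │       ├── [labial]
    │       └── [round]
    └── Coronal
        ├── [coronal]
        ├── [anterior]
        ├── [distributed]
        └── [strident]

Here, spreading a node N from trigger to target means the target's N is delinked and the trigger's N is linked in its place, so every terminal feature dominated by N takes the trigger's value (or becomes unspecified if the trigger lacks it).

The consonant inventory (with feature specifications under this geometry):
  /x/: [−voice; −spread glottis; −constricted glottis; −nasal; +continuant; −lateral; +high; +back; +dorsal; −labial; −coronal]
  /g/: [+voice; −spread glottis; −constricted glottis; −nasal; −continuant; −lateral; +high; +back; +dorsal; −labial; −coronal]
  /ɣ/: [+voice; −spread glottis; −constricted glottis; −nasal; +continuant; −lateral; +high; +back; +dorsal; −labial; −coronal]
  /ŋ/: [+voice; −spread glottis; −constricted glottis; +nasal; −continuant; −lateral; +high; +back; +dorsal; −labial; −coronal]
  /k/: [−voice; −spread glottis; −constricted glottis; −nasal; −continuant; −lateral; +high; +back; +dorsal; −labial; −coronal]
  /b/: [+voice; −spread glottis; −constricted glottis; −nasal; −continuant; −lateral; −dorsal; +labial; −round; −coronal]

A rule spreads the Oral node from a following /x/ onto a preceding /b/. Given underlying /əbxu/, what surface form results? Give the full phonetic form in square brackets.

The Oral node dominates the terminals [high], [back], [dorsal], [labial], [round].
Spreading Oral from /x/ onto /b/ replaces those values with /x/'s: [+high], [+back], [+dorsal], [−labial]. Features outside Oral ([voice], [spread glottis], [constricted glottis], …) stay as in /b/.
The resulting bundle matches /g/ in the inventory; substituting it for /b/ gives [əgxu].

[əgxu]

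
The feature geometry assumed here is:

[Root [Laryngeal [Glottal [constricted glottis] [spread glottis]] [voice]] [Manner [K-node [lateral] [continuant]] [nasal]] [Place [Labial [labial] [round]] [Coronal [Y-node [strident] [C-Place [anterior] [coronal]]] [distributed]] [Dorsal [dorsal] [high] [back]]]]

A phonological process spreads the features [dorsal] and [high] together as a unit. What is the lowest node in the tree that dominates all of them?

Dorsal

[dorsal] lies under Dorsal (below Place).
[high] lies under Dorsal (below Place).
The lowest node appearing on every path is Dorsal; each proper daughter of Dorsal fails to dominate at least one of the listed features.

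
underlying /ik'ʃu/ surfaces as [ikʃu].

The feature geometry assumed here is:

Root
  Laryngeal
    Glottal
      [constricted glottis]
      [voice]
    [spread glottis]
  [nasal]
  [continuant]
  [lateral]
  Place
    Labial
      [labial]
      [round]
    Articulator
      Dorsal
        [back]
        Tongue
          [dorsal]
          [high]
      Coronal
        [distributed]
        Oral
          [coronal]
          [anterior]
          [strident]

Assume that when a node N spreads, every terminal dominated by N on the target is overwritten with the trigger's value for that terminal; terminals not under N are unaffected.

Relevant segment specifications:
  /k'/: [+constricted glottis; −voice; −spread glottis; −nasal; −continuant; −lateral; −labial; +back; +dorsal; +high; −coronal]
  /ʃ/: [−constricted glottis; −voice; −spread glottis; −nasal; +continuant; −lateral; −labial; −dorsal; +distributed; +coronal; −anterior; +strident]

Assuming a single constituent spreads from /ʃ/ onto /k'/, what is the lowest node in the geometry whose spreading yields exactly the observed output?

[constricted glottis]

/k'/ and [k] differ in [constricted glottis]; every other specified feature is identical.
Since just one terminal is affected and it takes /ʃ/'s value, spreading the terminal [constricted glottis] alone is sufficient and minimal.
Features on which the two segments disagree outside [constricted glottis], such as [continuant], [dorsal], are unchanged — nothing dominating them spread, and [constricted glottis] is the minimal sufficient constituent.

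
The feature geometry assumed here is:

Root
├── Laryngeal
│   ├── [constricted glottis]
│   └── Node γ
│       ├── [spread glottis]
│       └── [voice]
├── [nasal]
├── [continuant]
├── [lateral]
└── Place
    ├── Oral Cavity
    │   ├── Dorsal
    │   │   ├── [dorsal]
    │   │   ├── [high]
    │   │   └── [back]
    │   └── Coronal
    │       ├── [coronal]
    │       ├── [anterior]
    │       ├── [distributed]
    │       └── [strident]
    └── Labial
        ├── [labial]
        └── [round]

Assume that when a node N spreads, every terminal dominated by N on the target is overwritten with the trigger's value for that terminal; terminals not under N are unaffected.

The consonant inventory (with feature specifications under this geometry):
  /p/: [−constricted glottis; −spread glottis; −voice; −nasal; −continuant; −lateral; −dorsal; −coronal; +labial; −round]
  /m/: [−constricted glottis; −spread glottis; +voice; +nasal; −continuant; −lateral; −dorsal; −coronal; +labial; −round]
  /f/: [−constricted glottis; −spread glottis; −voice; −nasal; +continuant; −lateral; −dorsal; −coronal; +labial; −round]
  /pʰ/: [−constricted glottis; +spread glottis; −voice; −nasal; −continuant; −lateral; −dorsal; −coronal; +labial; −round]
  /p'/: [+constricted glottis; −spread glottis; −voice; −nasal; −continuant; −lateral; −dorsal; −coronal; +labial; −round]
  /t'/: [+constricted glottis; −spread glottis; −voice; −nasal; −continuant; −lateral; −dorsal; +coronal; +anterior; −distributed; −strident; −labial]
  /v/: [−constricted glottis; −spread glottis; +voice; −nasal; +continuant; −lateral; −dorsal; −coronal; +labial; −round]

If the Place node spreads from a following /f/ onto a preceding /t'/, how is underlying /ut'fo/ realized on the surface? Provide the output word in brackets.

The Place node dominates the terminals [dorsal], [high], [back], [coronal], [anterior], [distributed], [strident], [labial], [round].
The target acquires /f/'s values for everything under Place — [−dorsal], [−coronal], [+labial], [−round] — while keeping its own [constricted glottis], [spread glottis], [voice], ….
The resulting bundle matches /p'/ in the inventory; substituting it for /t'/ gives [up'fo].

[up'fo]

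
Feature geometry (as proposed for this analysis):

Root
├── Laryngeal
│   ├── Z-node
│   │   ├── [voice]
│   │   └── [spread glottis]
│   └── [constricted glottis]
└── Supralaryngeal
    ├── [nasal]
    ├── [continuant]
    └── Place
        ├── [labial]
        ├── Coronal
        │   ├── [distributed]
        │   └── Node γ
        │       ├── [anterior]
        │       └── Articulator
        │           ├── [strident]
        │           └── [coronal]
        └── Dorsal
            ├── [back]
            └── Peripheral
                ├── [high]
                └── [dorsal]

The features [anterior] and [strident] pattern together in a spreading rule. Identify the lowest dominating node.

Node γ

[anterior]: Root > Supralaryngeal > Place > Coronal > Node γ > [anterior].
[strident]: Root > Supralaryngeal > Place > Coronal > Node γ > Articulator > [strident].
These paths first converge at Node γ; no daughter of Node γ dominates all 2 features, so Node γ is the minimal constituent.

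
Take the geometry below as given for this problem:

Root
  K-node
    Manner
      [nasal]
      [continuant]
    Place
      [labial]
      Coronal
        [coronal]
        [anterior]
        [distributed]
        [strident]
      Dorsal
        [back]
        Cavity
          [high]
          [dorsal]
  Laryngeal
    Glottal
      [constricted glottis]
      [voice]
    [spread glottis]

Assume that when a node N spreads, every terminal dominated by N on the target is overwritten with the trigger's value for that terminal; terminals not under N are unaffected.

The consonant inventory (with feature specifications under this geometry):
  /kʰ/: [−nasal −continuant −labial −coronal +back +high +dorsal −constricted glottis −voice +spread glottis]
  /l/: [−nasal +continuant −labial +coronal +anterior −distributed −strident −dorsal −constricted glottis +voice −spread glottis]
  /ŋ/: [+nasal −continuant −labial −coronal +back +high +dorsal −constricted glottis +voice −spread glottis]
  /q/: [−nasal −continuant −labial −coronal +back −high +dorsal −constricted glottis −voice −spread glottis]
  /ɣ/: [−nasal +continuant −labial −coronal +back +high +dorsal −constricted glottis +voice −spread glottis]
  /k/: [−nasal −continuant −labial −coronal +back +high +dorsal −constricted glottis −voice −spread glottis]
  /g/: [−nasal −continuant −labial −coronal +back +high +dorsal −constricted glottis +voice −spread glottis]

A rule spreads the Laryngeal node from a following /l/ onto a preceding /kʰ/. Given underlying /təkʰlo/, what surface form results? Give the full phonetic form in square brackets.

[təglo]

Laryngeal immediately or transitively dominates [constricted glottis], [voice], [spread glottis].
The target acquires /l/'s values for everything under Laryngeal — [−constricted glottis], [+voice], [−spread glottis] — while keeping its own [nasal], [continuant], [labial], ….
Among the inventory, only /g/ has exactly this specification, giving the surface form [təglo].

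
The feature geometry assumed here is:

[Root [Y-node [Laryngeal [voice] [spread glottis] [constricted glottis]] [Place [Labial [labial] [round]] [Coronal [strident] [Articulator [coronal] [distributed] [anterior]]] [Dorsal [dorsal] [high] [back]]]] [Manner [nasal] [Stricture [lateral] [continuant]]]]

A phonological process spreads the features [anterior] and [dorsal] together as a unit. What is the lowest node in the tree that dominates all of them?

Place

[anterior] is immediately dominated by Articulator.
[dorsal] is immediately dominated by Dorsal.
The listed terminals split across distinct daughters of Place, so Place itself is the smallest node containing them all.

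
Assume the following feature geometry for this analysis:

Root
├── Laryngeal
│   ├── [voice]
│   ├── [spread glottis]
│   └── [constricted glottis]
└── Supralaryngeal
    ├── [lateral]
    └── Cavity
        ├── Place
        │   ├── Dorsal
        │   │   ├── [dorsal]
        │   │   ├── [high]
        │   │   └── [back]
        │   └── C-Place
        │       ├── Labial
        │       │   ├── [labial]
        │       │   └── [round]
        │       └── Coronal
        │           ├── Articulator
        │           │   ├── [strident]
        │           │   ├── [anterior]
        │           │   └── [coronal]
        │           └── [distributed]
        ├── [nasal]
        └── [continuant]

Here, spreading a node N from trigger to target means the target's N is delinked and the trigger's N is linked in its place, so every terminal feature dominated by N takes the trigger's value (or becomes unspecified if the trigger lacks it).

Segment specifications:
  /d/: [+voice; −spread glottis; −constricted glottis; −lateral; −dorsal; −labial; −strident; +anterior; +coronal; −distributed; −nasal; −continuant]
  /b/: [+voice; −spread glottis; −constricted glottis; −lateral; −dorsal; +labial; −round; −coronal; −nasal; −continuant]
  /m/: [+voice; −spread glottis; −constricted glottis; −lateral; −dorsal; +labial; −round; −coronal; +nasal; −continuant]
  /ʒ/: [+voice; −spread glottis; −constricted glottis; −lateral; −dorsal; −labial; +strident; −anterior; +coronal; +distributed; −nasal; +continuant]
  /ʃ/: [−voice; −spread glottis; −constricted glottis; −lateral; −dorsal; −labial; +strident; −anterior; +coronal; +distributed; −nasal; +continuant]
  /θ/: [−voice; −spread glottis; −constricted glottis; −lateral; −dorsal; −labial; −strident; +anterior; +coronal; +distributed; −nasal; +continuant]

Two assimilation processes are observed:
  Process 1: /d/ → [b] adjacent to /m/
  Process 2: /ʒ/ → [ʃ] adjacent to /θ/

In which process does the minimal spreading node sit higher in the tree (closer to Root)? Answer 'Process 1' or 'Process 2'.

Process 2

In Process 1, [labial], [round], [coronal], [anterior], [distributed], [strident] change, so the minimal spreading node is C-Place at depth 4.
Process 2 alters [voice]; the lowest dominating node is [voice] (depth 2 from Root).
[voice] is closer to Root than C-Place, so Process 2 spreads the higher node.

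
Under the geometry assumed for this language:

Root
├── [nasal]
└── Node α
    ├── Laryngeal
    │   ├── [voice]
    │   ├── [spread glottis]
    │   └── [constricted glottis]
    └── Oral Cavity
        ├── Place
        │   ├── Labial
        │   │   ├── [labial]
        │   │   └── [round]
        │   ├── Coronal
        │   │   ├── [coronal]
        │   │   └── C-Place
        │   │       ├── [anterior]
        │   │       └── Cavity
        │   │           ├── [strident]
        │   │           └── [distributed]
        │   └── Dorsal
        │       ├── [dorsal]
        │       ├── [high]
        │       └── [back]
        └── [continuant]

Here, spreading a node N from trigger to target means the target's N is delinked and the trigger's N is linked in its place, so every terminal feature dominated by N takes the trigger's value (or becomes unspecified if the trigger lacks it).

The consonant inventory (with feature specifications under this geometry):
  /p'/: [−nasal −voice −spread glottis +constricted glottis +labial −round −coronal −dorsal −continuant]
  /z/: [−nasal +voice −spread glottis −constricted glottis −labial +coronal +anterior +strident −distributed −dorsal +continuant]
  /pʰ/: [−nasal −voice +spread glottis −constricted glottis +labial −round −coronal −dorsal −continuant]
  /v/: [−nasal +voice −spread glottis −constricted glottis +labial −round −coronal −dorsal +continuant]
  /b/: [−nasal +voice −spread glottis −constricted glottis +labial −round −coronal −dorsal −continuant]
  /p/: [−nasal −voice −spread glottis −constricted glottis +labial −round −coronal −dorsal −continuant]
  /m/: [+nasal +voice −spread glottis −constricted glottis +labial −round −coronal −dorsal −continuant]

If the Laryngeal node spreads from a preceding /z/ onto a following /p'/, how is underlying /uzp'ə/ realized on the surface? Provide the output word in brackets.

Terminals under Laryngeal in this geometry: [voice], [spread glottis], [constricted glottis].
After delinking /p'/'s Laryngeal and linking /z/'s, the affected terminals become [+voice], [−spread glottis], [−constricted glottis]; [nasal], [labial], [round], … (outside Laryngeal) are retained from /p'/.
Among the inventory, only /b/ has exactly this specification, giving the surface form [uzbə].

[uzbə]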